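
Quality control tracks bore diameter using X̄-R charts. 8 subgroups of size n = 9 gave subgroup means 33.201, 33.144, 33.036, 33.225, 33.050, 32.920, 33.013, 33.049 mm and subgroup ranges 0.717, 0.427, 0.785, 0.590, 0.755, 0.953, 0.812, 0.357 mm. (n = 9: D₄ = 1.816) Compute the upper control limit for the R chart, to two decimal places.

R̄ = (0.717 + 0.427 + 0.785 + 0.590 + 0.755 + 0.953 + 0.812 + 0.357) / 8 = 5.3960 / 8 = 0.6745
UCL_R = D₄·R̄ = 1.816 × 0.6745 = 1.2249

1.22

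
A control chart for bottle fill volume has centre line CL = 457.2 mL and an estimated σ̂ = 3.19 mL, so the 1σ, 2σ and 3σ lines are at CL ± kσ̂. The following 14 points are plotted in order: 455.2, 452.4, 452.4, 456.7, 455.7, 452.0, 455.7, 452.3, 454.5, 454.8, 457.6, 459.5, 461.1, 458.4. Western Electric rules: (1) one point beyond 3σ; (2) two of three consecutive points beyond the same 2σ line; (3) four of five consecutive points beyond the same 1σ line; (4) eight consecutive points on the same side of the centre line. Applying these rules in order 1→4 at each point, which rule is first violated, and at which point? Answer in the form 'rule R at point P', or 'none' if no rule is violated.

rule 4 at point 8

Zone of each point (C = within 1σ̂, B = 1σ̂–2σ̂, A = 2σ̂–3σ̂, * = beyond 3σ̂; sign = side of CL): 1:-C, 2:-B, 3:-B, 4:-C, 5:-C, 6:-B, 7:-C, 8:-B, 9:-C, 10:-C, 11:+C, 12:+C, 13:+B, 14:+C
Rule 4 (eight consecutive points on the same side of the centre line) is satisfied at point 8.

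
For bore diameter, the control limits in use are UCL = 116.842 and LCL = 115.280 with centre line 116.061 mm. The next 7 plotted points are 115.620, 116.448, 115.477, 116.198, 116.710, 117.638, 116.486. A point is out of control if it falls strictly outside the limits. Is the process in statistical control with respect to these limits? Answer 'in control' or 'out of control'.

Compare each point to [115.280, 116.842]: sample 6 = 117.638 > UCL.

out of control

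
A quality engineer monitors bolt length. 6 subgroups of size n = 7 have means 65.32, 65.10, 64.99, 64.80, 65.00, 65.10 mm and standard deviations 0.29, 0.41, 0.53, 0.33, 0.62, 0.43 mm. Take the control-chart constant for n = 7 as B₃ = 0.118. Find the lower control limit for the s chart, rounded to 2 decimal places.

s̄ = (0.29 + 0.41 + 0.53 + 0.33 + 0.62 + 0.43) / 6 = 0.4350
LCL_s = B₃·s̄ = 0.118 × 0.4350 = 0.0513

0.05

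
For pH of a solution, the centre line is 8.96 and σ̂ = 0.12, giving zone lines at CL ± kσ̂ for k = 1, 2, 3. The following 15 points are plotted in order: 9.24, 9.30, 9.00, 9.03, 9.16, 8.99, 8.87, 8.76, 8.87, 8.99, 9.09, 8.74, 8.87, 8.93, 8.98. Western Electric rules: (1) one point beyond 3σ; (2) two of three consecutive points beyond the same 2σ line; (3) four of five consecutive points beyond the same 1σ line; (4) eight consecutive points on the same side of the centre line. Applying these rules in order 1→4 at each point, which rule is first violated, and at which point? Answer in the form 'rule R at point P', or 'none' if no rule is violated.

rule 2 at point 2

Zone of each point (C = within 1σ̂, B = 1σ̂–2σ̂, A = 2σ̂–3σ̂, * = beyond 3σ̂; sign = side of CL): 1:+A, 2:+A, 3:+C, 4:+C, 5:+B, 6:+C, 7:-C, 8:-B, 9:-C, 10:+C, 11:+B, 12:-B, 13:-C, 14:-C, 15:+C
Rule 2 (two of three consecutive points beyond the same 2σ limit) is satisfied at point 2.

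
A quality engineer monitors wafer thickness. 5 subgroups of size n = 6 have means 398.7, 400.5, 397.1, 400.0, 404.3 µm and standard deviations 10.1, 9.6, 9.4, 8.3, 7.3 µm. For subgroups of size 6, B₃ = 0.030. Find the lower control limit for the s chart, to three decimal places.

s̄ = (10.1 + 9.6 + 9.4 + 8.3 + 7.3) / 5 = 8.9400
LCL_s = B₃·s̄ = 0.030 × 8.9400 = 0.2682

0.268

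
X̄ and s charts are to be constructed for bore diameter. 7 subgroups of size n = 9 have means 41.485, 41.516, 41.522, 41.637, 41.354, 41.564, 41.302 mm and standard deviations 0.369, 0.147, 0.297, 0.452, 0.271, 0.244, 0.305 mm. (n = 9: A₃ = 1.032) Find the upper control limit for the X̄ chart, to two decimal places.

X̄̄ = (41.485 + 41.516 + 41.522 + 41.637 + 41.354 + 41.564 + 41.302) / 7 = 41.4829
s̄ = (0.369 + 0.147 + 0.297 + 0.452 + 0.271 + 0.244 + 0.305) / 7 = 0.2979
UCL = X̄̄ + A₃·s̄ = 41.4829 + 1.032 × 0.2979 = 41.7902

41.79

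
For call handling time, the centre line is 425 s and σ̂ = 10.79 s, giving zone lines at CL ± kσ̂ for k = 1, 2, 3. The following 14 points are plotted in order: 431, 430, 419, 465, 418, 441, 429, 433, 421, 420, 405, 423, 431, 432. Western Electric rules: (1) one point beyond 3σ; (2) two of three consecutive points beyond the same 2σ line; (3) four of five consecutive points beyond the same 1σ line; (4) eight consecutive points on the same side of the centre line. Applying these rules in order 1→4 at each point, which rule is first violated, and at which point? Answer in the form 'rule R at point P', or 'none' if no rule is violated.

Zone of each point (C = within 1σ̂, B = 1σ̂–2σ̂, A = 2σ̂–3σ̂, * = beyond 3σ̂; sign = side of CL): 1:+C, 2:+C, 3:-C, 4:+*, 5:-C, 6:+B, 7:+C, 8:+C, 9:-C, 10:-C, 11:-B, 12:-C, 13:+C, 14:+C
Rule 1 (one point beyond the 3σ limits) is satisfied at point 4.

rule 1 at point 4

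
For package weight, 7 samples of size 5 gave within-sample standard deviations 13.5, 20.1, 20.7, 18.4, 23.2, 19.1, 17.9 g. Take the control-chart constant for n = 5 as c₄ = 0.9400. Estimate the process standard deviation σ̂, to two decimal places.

20.20

s̄ = (13.5 + 20.1 + 20.7 + 18.4 + 23.2 + 19.1 + 17.9) / 7 = 18.9857
σ̂ = s̄ / c₄ = 18.9857 / 0.9400 = 20.1976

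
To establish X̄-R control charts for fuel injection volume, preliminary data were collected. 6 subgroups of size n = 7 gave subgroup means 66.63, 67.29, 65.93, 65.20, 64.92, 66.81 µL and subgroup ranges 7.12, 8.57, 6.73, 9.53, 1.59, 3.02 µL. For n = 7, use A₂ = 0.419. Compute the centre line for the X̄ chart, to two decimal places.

X̄̄ = (66.63 + 67.29 + 65.93 + 65.20 + 64.92 + 66.81) / 6 = 396.7800 / 6 = 66.1300
CL = X̄̄ = 66.1300

66.13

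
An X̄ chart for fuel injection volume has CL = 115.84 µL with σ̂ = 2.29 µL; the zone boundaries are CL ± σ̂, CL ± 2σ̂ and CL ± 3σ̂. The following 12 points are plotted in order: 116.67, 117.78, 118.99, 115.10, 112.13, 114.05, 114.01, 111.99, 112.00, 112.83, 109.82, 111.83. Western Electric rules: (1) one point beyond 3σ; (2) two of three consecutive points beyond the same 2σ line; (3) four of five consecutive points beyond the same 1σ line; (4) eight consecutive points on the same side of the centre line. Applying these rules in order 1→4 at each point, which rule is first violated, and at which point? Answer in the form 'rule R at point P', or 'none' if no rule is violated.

rule 3 at point 11

Zone of each point (C = within 1σ̂, B = 1σ̂–2σ̂, A = 2σ̂–3σ̂, * = beyond 3σ̂; sign = side of CL): 1:+C, 2:+C, 3:+B, 4:-C, 5:-B, 6:-C, 7:-C, 8:-B, 9:-B, 10:-B, 11:-A, 12:-B
Rule 3 (four of five consecutive points beyond the same 1σ limit) is satisfied at point 11.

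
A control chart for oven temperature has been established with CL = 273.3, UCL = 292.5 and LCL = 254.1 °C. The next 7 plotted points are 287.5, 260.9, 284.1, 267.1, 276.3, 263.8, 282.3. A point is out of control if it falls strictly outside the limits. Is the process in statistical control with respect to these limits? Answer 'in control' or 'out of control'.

All 7 points lie within [254.1, 292.5].

in control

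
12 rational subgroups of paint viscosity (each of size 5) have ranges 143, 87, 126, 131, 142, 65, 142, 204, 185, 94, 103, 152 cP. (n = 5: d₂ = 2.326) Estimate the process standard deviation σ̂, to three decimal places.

R̄ = (143 + 87 + 126 + 131 + 142 + 65 + 142 + 204 + 185 + 94 + 103 + 152) / 12 = 131.1667
σ̂ = R̄ / d₂ = 131.1667 / 2.326 = 56.3915

56.392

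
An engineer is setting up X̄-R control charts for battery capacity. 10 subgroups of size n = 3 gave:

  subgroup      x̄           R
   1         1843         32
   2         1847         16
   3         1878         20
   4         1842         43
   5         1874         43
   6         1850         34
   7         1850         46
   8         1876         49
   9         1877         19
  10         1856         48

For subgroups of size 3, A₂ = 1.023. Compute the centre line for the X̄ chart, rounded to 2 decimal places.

X̄̄ = (1843 + 1847 + 1878 + 1842 + 1874 + 1850 + 1850 + 1876 + 1877 + 1856) / 10 = 18593.0000 / 10 = 1859.3000
CL = X̄̄ = 1859.3000

1859.30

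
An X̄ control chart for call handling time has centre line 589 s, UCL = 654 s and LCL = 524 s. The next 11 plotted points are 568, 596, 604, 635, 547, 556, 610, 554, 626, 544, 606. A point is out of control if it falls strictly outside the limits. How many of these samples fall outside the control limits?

0

All 11 points lie within [524, 654].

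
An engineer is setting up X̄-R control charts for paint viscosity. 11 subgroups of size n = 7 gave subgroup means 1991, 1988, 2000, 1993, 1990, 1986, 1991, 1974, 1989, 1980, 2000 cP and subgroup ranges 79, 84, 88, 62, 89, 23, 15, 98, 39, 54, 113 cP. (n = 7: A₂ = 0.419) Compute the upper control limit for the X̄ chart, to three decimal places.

X̄̄ = (1991 + 1988 + 2000 + 1993 + 1990 + 1986 + 1991 + 1974 + 1989 + 1980 + 2000) / 11 = 21882.0000 / 11 = 1989.2727
R̄ = (79 + 84 + 88 + 62 + 89 + 23 + 15 + 98 + 39 + 54 + 113) / 11 = 744.0000 / 11 = 67.6364
UCL = X̄̄ + A₂·R̄ = 1989.2727 + 0.419 × 67.6364 = 2017.6124

2017.612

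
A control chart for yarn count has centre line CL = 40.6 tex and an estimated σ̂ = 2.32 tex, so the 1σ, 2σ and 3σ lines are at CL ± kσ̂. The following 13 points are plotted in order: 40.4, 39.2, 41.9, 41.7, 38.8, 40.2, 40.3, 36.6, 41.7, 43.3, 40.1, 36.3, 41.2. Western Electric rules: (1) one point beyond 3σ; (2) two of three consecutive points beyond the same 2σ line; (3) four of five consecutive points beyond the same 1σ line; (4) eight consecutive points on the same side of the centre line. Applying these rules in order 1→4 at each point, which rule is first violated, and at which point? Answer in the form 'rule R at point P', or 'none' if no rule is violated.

none

Zone of each point (C = within 1σ̂, B = 1σ̂–2σ̂, A = 2σ̂–3σ̂, * = beyond 3σ̂; sign = side of CL): 1:-C, 2:-C, 3:+C, 4:+C, 5:-C, 6:-C, 7:-C, 8:-B, 9:+C, 10:+B, 11:-C, 12:-B, 13:+C
No rule fires across all 13 points.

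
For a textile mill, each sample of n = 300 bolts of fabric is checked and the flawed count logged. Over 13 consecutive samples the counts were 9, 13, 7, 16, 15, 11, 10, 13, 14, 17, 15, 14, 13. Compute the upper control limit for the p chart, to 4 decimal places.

p̄ = Σdᵢ / (k·n) = 167 / (13 × 300) = 0.04282
UCL = p̄ + 3·√(p̄(1−p̄)/n) = 0.04282 + 3 × √(0.04282×0.95718/300) = 0.04282 + 3 × 0.01169 = 0.07789

0.0779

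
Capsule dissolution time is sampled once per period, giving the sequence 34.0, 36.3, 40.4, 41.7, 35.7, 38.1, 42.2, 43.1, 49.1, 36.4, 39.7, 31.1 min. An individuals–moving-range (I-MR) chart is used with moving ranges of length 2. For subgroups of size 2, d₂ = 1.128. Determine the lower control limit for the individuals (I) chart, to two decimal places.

26.48

X̄ = (34.0 + 36.3 + 40.4 + 41.7 + 35.7 + 38.1 + 42.2 + 43.1 + 49.1 + 36.4 + 39.7 + 31.1) / 12 = 38.9833
Moving ranges: 2.3, 4.1, 1.3, 6.0, 2.4, 4.1, 0.9, 6.0, 12.7, 3.3, 8.6; M̄R̄ = 51.7000 / 11 = 4.7000
LCL = X̄ − 3·M̄R̄/d₂ = 38.9833 − 3 × 4.7000 / 1.128 = 26.4833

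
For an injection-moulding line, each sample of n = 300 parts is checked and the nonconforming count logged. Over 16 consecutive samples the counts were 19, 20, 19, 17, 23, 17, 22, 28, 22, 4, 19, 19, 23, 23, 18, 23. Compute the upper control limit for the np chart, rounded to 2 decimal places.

p̄ = Σdᵢ / (k·n) = 316 / (16 × 300) = 0.06583
UCL = np̄ + 3·√(np̄(1−p̄)) = 19.7500 + 3 × √(19.7500×0.93417) = 19.7500 + 3 × 4.2953 = 32.6360

32.64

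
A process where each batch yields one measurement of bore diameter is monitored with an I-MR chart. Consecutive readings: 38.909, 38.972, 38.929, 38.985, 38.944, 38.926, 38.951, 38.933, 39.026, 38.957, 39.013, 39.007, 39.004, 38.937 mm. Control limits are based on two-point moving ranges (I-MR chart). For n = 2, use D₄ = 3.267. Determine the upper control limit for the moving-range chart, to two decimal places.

0.14

Moving ranges: 0.063, 0.043, 0.056, 0.041, 0.018, 0.025, 0.018, 0.093, 0.069, 0.056, 0.006, 0.003, 0.067; M̄R̄ = 0.5580 / 13 = 0.0429
UCL_MR = D₄·M̄R̄ = 3.267 × 0.0429 = 0.1402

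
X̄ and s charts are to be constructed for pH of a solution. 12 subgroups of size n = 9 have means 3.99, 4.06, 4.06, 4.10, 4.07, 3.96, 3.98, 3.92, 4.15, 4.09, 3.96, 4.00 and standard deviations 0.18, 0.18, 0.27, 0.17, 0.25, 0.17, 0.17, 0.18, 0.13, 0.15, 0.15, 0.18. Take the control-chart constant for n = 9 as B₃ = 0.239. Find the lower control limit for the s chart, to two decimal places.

0.04

s̄ = (0.18 + 0.18 + 0.27 + 0.17 + 0.25 + 0.17 + 0.17 + 0.18 + 0.13 + 0.15 + 0.15 + 0.18) / 12 = 0.1817
LCL_s = B₃·s̄ = 0.239 × 0.1817 = 0.0434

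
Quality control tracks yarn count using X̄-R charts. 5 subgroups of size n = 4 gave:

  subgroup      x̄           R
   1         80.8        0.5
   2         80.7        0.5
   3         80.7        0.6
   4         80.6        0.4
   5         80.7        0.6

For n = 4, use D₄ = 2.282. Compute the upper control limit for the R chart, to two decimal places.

R̄ = (0.5 + 0.5 + 0.6 + 0.4 + 0.6) / 5 = 2.6000 / 5 = 0.5200
UCL_R = D₄·R̄ = 2.282 × 0.5200 = 1.1866

1.19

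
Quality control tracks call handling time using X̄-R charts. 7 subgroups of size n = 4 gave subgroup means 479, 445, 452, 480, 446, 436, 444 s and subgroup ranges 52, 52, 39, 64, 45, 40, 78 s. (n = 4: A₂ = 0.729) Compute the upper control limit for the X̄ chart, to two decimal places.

493.10

X̄̄ = (479 + 445 + 452 + 480 + 446 + 436 + 444) / 7 = 3182.0000 / 7 = 454.5714
R̄ = (52 + 52 + 39 + 64 + 45 + 40 + 78) / 7 = 370.0000 / 7 = 52.8571
UCL = X̄̄ + A₂·R̄ = 454.5714 + 0.729 × 52.8571 = 493.1043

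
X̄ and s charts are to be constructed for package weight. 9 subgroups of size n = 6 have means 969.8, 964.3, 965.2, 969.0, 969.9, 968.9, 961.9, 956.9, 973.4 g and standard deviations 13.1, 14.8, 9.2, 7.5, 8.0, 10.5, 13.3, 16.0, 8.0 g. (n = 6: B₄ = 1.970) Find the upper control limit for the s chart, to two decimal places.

s̄ = (13.1 + 14.8 + 9.2 + 7.5 + 8.0 + 10.5 + 13.3 + 16.0 + 8.0) / 9 = 11.1556
UCL_s = B₄·s̄ = 1.970 × 11.1556 = 21.9764

21.98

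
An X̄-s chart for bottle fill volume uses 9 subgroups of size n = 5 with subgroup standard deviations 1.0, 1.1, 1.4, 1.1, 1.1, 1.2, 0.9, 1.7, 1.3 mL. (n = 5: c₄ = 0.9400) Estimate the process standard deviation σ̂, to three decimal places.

s̄ = (1.0 + 1.1 + 1.4 + 1.1 + 1.1 + 1.2 + 0.9 + 1.7 + 1.3) / 9 = 1.2000
σ̂ = s̄ / c₄ = 1.2000 / 0.9400 = 1.2766

1.277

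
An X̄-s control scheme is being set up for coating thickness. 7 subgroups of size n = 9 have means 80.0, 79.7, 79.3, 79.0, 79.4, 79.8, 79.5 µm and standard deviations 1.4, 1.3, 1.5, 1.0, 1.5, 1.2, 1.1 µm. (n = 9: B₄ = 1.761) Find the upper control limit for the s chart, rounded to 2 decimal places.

s̄ = (1.4 + 1.3 + 1.5 + 1.0 + 1.5 + 1.2 + 1.1) / 7 = 1.2857
UCL_s = B₄·s̄ = 1.761 × 1.2857 = 2.2641

2.26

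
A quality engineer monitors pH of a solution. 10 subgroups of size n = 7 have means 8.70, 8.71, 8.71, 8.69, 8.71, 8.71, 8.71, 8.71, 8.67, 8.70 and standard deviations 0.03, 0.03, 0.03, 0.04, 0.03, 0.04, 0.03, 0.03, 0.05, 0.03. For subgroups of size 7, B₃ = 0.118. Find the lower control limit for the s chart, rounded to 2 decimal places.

s̄ = (0.03 + 0.03 + 0.03 + 0.04 + 0.03 + 0.04 + 0.03 + 0.03 + 0.05 + 0.03) / 10 = 0.0340
LCL_s = B₃·s̄ = 0.118 × 0.0340 = 0.0040

0.00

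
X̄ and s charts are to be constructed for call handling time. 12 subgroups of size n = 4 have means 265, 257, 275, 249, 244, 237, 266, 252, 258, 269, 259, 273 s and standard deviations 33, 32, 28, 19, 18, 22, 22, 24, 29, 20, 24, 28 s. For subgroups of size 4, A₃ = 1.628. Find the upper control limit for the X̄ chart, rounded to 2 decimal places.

299.23

X̄̄ = (265 + 257 + 275 + 249 + 244 + 237 + 266 + 252 + 258 + 269 + 259 + 273) / 12 = 258.6667
s̄ = (33 + 32 + 28 + 19 + 18 + 22 + 22 + 24 + 29 + 20 + 24 + 28) / 12 = 24.9167
UCL = X̄̄ + A₃·s̄ = 258.6667 + 1.628 × 24.9167 = 299.2310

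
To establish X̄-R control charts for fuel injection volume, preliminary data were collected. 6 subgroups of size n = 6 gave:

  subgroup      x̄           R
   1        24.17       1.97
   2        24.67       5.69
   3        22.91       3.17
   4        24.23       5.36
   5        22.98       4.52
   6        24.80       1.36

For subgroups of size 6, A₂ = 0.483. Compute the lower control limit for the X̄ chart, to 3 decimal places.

X̄̄ = (24.17 + 24.67 + 22.91 + 24.23 + 22.98 + 24.80) / 6 = 143.7600 / 6 = 23.9600
R̄ = (1.97 + 5.69 + 3.17 + 5.36 + 4.52 + 1.36) / 6 = 22.0700 / 6 = 3.6783
LCL = X̄̄ − A₂·R̄ = 23.9600 − 0.483 × 3.6783 = 22.1834

22.183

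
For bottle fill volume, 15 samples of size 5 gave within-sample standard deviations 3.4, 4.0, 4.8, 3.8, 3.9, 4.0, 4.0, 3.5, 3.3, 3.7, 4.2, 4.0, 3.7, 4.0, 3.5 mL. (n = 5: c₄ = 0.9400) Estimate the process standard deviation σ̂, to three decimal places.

s̄ = (3.4 + 4.0 + 4.8 + 3.8 + 3.9 + 4.0 + 4.0 + 3.5 + 3.3 + 3.7 + 4.2 + 4.0 + 3.7 + 4.0 + 3.5) / 15 = 3.8533
σ̂ = s̄ / c₄ = 3.8533 / 0.9400 = 4.0993

4.099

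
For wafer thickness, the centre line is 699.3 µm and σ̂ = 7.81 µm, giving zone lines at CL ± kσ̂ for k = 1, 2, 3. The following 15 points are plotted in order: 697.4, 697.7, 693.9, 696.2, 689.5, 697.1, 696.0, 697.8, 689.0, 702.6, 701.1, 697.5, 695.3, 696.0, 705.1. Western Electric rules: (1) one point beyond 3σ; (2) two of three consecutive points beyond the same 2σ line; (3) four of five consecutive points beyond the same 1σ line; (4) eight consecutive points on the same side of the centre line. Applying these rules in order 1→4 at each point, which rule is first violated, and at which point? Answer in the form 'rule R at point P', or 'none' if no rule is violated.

Zone of each point (C = within 1σ̂, B = 1σ̂–2σ̂, A = 2σ̂–3σ̂, * = beyond 3σ̂; sign = side of CL): 1:-C, 2:-C, 3:-C, 4:-C, 5:-B, 6:-C, 7:-C, 8:-C, 9:-B, 10:+C, 11:+C, 12:-C, 13:-C, 14:-C, 15:+C
Rule 4 (eight consecutive points on the same side of the centre line) is satisfied at point 8.

rule 4 at point 8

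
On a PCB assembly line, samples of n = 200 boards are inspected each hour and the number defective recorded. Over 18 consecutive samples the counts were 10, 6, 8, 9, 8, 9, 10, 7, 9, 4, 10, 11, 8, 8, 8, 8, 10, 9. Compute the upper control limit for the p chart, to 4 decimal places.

0.0849

p̄ = Σdᵢ / (k·n) = 152 / (18 × 200) = 0.04222
UCL = p̄ + 3·√(p̄(1−p̄)/n) = 0.04222 + 3 × √(0.04222×0.95778/200) = 0.04222 + 3 × 0.01422 = 0.08488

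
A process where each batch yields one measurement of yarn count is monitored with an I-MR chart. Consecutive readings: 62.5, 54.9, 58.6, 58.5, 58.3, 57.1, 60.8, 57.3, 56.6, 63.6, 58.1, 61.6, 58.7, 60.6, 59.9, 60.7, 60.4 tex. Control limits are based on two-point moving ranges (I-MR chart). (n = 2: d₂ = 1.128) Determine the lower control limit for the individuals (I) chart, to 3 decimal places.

X̄ = (62.5 + 54.9 + 58.6 + 58.5 + 58.3 + 57.1 + 60.8 + 57.3 + 56.6 + 63.6 + 58.1 + 61.6 + 58.7 + 60.6 + 59.9 + 60.7 + 60.4) / 17 = 59.3059
Moving ranges: 7.6, 3.7, 0.1, 0.2, 1.2, 3.7, 3.5, 0.7, 7.0, 5.5, 3.5, 2.9, 1.9, 0.7, 0.8, 0.3; M̄R̄ = 43.3000 / 16 = 2.7062
LCL = X̄ − 3·M̄R̄/d₂ = 59.3059 − 3 × 2.7062 / 1.128 = 52.1084

52.108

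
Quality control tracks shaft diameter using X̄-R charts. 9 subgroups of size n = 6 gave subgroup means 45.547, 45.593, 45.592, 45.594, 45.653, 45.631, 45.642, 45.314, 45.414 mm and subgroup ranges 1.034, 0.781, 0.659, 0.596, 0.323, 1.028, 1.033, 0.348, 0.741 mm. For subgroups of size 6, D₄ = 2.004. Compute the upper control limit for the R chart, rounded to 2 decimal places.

R̄ = (1.034 + 0.781 + 0.659 + 0.596 + 0.323 + 1.028 + 1.033 + 0.348 + 0.741) / 9 = 6.5430 / 9 = 0.7270
UCL_R = D₄·R̄ = 2.004 × 0.7270 = 1.4569

1.46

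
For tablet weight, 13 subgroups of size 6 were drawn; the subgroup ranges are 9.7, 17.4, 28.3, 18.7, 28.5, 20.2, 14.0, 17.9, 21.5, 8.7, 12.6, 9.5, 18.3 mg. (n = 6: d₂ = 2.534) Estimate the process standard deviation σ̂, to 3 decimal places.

6.839

R̄ = (9.7 + 17.4 + 28.3 + 18.7 + 28.5 + 20.2 + 14.0 + 17.9 + 21.5 + 8.7 + 12.6 + 9.5 + 18.3) / 13 = 17.3308
σ̂ = R̄ / d₂ = 17.3308 / 2.534 = 6.8393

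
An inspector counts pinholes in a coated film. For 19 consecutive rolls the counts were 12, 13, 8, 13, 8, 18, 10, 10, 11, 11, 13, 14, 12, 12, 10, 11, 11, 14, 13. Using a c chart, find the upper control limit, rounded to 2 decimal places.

22.09

c̄ = (12 + 13 + 8 + 13 + 8 + 18 + 10 + 10 + 11 + 11 + 13 + 14 + 12 + 12 + 10 + 11 + 11 + 14 + 13) / 19 = 224 / 19 = 11.7895
UCL = c̄ + 3√c̄ = 11.7895 + 3 × √11.7895 = 11.7895 + 3 × 3.4336 = 22.0902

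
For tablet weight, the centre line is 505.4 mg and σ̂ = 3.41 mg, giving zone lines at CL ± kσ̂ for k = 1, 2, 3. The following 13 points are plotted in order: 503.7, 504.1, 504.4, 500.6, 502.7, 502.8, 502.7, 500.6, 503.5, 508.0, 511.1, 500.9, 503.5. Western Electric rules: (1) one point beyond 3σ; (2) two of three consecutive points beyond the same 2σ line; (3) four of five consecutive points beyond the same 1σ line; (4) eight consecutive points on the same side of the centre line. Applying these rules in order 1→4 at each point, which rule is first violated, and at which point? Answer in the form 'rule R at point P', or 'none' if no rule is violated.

Zone of each point (C = within 1σ̂, B = 1σ̂–2σ̂, A = 2σ̂–3σ̂, * = beyond 3σ̂; sign = side of CL): 1:-C, 2:-C, 3:-C, 4:-B, 5:-C, 6:-C, 7:-C, 8:-B, 9:-C, 10:+C, 11:+B, 12:-B, 13:-C
Rule 4 (eight consecutive points on the same side of the centre line) is satisfied at point 8.

rule 4 at point 8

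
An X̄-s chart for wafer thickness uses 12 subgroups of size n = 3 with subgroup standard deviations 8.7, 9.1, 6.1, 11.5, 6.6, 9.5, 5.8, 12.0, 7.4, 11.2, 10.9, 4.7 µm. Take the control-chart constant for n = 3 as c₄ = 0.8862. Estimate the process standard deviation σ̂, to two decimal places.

9.73

s̄ = (8.7 + 9.1 + 6.1 + 11.5 + 6.6 + 9.5 + 5.8 + 12.0 + 7.4 + 11.2 + 10.9 + 4.7) / 12 = 8.6250
σ̂ = s̄ / c₄ = 8.6250 / 0.8862 = 9.7326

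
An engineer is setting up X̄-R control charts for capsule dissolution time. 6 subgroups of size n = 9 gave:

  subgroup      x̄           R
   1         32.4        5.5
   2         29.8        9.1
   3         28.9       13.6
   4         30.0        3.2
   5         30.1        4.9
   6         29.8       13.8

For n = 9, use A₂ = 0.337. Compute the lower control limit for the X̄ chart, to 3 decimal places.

X̄̄ = (32.4 + 29.8 + 28.9 + 30.0 + 30.1 + 29.8) / 6 = 181.0000 / 6 = 30.1667
R̄ = (5.5 + 9.1 + 13.6 + 3.2 + 4.9 + 13.8) / 6 = 50.1000 / 6 = 8.3500
LCL = X̄̄ − A₂·R̄ = 30.1667 − 0.337 × 8.3500 = 27.3527

27.353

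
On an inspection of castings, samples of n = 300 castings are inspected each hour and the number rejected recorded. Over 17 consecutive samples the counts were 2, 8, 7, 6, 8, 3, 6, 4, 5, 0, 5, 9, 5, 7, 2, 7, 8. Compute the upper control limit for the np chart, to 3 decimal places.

12.327

p̄ = Σdᵢ / (k·n) = 92 / (17 × 300) = 0.01804
UCL = np̄ + 3·√(np̄(1−p̄)) = 5.4118 + 3 × √(5.4118×0.98196) = 5.4118 + 3 × 2.3052 = 12.3275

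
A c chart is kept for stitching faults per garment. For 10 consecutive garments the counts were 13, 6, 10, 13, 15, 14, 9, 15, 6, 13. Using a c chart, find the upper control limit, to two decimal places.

c̄ = (13 + 6 + 10 + 13 + 15 + 14 + 9 + 15 + 6 + 13) / 10 = 114 / 10 = 11.4000
UCL = c̄ + 3√c̄ = 11.4000 + 3 × √11.4000 = 11.4000 + 3 × 3.3764 = 21.5292

21.53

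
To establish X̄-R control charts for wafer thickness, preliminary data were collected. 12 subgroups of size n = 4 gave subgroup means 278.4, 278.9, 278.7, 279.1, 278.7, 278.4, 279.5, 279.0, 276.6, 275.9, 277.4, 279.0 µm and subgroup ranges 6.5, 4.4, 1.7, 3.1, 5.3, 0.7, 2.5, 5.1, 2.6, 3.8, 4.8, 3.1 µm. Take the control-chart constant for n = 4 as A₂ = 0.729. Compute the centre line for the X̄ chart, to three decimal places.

278.300

X̄̄ = (278.4 + 278.9 + 278.7 + 279.1 + 278.7 + 278.4 + 279.5 + 279.0 + 276.6 + 275.9 + 277.4 + 279.0) / 12 = 3339.6000 / 12 = 278.3000
CL = X̄̄ = 278.3000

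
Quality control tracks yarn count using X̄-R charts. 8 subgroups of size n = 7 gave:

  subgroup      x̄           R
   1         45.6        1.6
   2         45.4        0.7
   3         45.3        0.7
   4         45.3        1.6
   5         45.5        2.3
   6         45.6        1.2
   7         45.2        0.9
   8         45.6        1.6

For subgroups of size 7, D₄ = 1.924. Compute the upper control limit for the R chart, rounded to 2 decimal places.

R̄ = (1.6 + 0.7 + 0.7 + 1.6 + 2.3 + 1.2 + 0.9 + 1.6) / 8 = 10.6000 / 8 = 1.3250
UCL_R = D₄·R̄ = 1.924 × 1.3250 = 2.5493

2.55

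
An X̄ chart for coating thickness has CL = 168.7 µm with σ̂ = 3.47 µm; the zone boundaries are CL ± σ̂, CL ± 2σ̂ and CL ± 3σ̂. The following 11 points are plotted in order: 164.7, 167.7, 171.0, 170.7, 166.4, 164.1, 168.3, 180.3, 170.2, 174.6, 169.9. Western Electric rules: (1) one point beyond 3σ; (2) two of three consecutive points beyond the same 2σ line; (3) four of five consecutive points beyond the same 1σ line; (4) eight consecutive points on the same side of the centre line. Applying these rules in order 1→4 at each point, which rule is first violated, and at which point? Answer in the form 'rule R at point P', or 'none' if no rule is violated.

rule 1 at point 8

Zone of each point (C = within 1σ̂, B = 1σ̂–2σ̂, A = 2σ̂–3σ̂, * = beyond 3σ̂; sign = side of CL): 1:-B, 2:-C, 3:+C, 4:+C, 5:-C, 6:-B, 7:-C, 8:+*, 9:+C, 10:+B, 11:+C
Rule 1 (one point beyond the 3σ limits) is satisfied at point 8.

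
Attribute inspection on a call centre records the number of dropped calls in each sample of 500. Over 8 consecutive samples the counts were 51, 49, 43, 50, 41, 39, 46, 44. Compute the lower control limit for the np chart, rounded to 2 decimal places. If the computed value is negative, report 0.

p̄ = Σdᵢ / (k·n) = 363 / (8 × 500) = 0.09075
LCL = np̄ − 3·√(np̄(1−p̄)) = 45.3750 − 3 × 6.4232 = 26.1055

26.11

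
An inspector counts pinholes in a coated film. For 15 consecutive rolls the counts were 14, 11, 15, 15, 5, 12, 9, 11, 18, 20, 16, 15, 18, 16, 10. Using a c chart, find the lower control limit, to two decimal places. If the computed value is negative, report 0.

c̄ = (14 + 11 + 15 + 15 + 5 + 12 + 9 + 11 + 18 + 20 + 16 + 15 + 18 + 16 + 10) / 15 = 205 / 15 = 13.6667
LCL = c̄ − 3√c̄ = 13.6667 − 3 × 3.6968 = 2.5761

2.58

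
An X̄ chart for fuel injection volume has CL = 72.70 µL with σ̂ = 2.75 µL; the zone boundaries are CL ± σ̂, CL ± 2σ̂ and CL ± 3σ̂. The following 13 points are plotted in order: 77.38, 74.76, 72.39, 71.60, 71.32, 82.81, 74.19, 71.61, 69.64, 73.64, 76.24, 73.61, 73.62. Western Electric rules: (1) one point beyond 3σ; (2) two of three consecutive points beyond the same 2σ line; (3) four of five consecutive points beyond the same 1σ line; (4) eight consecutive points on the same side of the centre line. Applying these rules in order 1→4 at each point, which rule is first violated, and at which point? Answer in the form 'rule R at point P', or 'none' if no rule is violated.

rule 1 at point 6

Zone of each point (C = within 1σ̂, B = 1σ̂–2σ̂, A = 2σ̂–3σ̂, * = beyond 3σ̂; sign = side of CL): 1:+B, 2:+C, 3:-C, 4:-C, 5:-C, 6:+*, 7:+C, 8:-C, 9:-B, 10:+C, 11:+B, 12:+C, 13:+C
Rule 1 (one point beyond the 3σ limits) is satisfied at point 6.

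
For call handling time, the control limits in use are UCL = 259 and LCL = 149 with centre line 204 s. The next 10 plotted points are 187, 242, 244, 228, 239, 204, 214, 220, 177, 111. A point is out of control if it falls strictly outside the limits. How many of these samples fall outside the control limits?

Compare each point to [149, 259]: sample 10 = 111 < LCL.

1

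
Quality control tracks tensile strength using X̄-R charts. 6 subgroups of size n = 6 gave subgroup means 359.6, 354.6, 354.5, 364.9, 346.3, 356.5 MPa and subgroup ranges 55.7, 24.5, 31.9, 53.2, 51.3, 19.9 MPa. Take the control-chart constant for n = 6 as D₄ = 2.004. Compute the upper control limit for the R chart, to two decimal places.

R̄ = (55.7 + 24.5 + 31.9 + 53.2 + 51.3 + 19.9) / 6 = 236.5000 / 6 = 39.4167
UCL_R = D₄·R̄ = 2.004 × 39.4167 = 78.9910

78.99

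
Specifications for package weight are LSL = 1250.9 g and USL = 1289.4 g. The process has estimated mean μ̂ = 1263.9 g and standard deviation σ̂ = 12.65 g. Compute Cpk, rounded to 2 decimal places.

0.34

Cpu = (USL − μ̂) / (3σ̂) = (1289.4 − 1263.9) / (3 × 12.65) = 0.6719; Cpl = (μ̂ − LSL) / (3σ̂) = (1263.9 − 1250.9) / (3 × 12.65) = 0.3426; Cpk = min(Cpu, Cpl) = 0.3426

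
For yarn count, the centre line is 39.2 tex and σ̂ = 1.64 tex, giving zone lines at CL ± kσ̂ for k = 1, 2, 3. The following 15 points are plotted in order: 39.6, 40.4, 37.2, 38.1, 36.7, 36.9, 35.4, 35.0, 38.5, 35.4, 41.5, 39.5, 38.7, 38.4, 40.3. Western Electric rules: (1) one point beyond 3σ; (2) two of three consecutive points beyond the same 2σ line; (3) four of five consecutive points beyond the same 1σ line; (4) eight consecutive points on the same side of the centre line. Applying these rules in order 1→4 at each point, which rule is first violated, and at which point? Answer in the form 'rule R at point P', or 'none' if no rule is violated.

rule 3 at point 7

Zone of each point (C = within 1σ̂, B = 1σ̂–2σ̂, A = 2σ̂–3σ̂, * = beyond 3σ̂; sign = side of CL): 1:+C, 2:+C, 3:-B, 4:-C, 5:-B, 6:-B, 7:-A, 8:-A, 9:-C, 10:-A, 11:+B, 12:+C, 13:-C, 14:-C, 15:+C
Rule 3 (four of five consecutive points beyond the same 1σ limit) is satisfied at point 7.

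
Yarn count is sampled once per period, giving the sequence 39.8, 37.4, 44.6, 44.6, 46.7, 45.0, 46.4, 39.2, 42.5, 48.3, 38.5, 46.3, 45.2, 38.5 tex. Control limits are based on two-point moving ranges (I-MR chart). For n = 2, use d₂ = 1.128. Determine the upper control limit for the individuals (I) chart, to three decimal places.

X̄ = (39.8 + 37.4 + 44.6 + 44.6 + 46.7 + 45.0 + 46.4 + 39.2 + 42.5 + 48.3 + 38.5 + 46.3 + 45.2 + 38.5) / 14 = 43.0714
Moving ranges: 2.4, 7.2, 0.0, 2.1, 1.7, 1.4, 7.2, 3.3, 5.8, 9.8, 7.8, 1.1, 6.7; M̄R̄ = 56.5000 / 13 = 4.3462
UCL = X̄ + 3·M̄R̄/d₂ = 43.0714 + 3 × 4.3462 / 1.128 = 54.6303

54.630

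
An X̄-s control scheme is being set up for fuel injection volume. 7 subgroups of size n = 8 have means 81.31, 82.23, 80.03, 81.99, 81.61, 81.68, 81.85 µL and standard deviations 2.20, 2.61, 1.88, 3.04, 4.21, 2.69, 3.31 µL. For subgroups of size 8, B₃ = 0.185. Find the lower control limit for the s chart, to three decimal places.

s̄ = (2.20 + 2.61 + 1.88 + 3.04 + 4.21 + 2.69 + 3.31) / 7 = 2.8486
LCL_s = B₃·s̄ = 0.185 × 2.8486 = 0.5270

0.527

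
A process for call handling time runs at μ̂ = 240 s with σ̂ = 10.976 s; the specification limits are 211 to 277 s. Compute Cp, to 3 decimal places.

Cp = (USL − LSL) / (6σ̂) = (277 − 211) / (6 × 10.976) = 66.0000 / 65.8560 = 1.0022

1.002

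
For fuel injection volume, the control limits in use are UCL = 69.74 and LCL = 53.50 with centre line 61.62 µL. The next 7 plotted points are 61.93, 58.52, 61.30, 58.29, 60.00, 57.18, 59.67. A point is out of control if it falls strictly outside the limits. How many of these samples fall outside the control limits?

All 7 points lie within [53.50, 69.74].

0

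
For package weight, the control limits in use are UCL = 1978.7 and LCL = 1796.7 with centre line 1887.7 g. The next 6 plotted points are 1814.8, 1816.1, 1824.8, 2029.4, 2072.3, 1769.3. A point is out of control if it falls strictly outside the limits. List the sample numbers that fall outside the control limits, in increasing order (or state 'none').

Compare each point to [1796.7, 1978.7]: sample 4 = 2029.4 > UCL; sample 5 = 2072.3 > UCL; sample 6 = 1769.3 < LCL.

4, 5, 6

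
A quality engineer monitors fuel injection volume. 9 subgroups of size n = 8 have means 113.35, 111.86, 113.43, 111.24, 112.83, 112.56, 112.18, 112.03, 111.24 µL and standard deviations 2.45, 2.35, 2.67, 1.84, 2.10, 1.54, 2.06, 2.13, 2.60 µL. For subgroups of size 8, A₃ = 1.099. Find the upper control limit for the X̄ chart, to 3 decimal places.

114.713

X̄̄ = (113.35 + 111.86 + 113.43 + 111.24 + 112.83 + 112.56 + 112.18 + 112.03 + 111.24) / 9 = 112.3022
s̄ = (2.45 + 2.35 + 2.67 + 1.84 + 2.10 + 1.54 + 2.06 + 2.13 + 2.60) / 9 = 2.1933
UCL = X̄̄ + A₃·s̄ = 112.3022 + 1.099 × 2.1933 = 114.7127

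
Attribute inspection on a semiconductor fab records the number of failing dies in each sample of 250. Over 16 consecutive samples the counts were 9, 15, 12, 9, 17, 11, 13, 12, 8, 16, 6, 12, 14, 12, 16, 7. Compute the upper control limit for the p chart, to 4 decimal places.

0.0875

p̄ = Σdᵢ / (k·n) = 189 / (16 × 250) = 0.04725
UCL = p̄ + 3·√(p̄(1−p̄)/n) = 0.04725 + 3 × √(0.04725×0.95275/250) = 0.04725 + 3 × 0.01342 = 0.08751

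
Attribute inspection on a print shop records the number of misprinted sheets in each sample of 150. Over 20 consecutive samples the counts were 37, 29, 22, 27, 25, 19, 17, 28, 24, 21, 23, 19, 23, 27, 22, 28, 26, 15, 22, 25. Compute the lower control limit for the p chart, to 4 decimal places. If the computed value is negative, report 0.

p̄ = Σdᵢ / (k·n) = 479 / (20 × 150) = 0.15967
LCL = p̄ − 3·√(p̄(1−p̄)/n) = 0.15967 − 3 × 0.02991 = 0.06994

0.0699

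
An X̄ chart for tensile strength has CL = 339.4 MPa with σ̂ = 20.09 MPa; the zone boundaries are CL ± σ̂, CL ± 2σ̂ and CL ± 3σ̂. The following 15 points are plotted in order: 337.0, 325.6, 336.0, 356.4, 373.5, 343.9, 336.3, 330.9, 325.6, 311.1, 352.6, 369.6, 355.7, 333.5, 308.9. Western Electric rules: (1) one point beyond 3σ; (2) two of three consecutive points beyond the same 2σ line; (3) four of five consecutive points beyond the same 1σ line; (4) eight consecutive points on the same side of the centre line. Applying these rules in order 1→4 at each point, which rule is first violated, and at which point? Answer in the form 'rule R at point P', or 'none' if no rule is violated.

Zone of each point (C = within 1σ̂, B = 1σ̂–2σ̂, A = 2σ̂–3σ̂, * = beyond 3σ̂; sign = side of CL): 1:-C, 2:-C, 3:-C, 4:+C, 5:+B, 6:+C, 7:-C, 8:-C, 9:-C, 10:-B, 11:+C, 12:+B, 13:+C, 14:-C, 15:-B
No rule fires across all 15 points.

none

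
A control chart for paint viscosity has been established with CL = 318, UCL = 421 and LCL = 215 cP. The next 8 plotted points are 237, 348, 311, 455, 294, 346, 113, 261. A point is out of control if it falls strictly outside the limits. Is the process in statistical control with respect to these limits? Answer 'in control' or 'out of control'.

Compare each point to [215, 421]: sample 4 = 455 > UCL; sample 7 = 113 < LCL.

out of control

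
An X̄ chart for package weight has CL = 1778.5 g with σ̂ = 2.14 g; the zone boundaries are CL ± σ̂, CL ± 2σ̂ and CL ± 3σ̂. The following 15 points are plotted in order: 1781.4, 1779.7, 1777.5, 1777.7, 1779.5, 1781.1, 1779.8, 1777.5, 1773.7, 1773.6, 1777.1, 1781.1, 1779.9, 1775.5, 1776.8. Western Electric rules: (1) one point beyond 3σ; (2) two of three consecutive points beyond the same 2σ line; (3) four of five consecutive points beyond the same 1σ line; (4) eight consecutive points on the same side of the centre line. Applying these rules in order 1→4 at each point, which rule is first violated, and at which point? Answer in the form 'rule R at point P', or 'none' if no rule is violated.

Zone of each point (C = within 1σ̂, B = 1σ̂–2σ̂, A = 2σ̂–3σ̂, * = beyond 3σ̂; sign = side of CL): 1:+B, 2:+C, 3:-C, 4:-C, 5:+C, 6:+B, 7:+C, 8:-C, 9:-A, 10:-A, 11:-C, 12:+B, 13:+C, 14:-B, 15:-C
Rule 2 (two of three consecutive points beyond the same 2σ limit) is satisfied at point 10.

rule 2 at point 10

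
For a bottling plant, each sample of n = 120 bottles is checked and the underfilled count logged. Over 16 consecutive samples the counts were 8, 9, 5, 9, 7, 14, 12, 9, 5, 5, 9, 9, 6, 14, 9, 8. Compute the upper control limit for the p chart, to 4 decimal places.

p̄ = Σdᵢ / (k·n) = 138 / (16 × 120) = 0.07187
UCL = p̄ + 3·√(p̄(1−p̄)/n) = 0.07187 + 3 × √(0.07187×0.92812/120) = 0.07187 + 3 × 0.02358 = 0.14261

0.1426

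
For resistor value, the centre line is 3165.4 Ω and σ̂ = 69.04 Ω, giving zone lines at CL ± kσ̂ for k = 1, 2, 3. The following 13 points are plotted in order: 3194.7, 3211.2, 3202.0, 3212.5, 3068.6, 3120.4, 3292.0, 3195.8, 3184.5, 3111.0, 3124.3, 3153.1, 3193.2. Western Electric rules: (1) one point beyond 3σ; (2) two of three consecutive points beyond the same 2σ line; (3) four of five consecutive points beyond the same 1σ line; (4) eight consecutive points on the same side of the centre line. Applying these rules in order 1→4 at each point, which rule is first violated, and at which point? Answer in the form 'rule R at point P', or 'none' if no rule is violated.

Zone of each point (C = within 1σ̂, B = 1σ̂–2σ̂, A = 2σ̂–3σ̂, * = beyond 3σ̂; sign = side of CL): 1:+C, 2:+C, 3:+C, 4:+C, 5:-B, 6:-C, 7:+B, 8:+C, 9:+C, 10:-C, 11:-C, 12:-C, 13:+C
No rule fires across all 13 points.

none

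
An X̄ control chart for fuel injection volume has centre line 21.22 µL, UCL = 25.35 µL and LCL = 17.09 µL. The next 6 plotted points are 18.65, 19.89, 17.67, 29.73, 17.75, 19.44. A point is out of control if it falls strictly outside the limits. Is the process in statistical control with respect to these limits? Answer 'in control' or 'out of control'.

Compare each point to [17.09, 25.35]: sample 4 = 29.73 > UCL.

out of control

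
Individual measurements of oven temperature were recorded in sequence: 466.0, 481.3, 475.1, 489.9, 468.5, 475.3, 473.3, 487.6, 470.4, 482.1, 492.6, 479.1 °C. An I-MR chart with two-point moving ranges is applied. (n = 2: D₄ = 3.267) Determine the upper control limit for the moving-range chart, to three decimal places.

Moving ranges: 15.3, 6.2, 14.8, 21.4, 6.8, 2.0, 14.3, 17.2, 11.7, 10.5, 13.5; M̄R̄ = 133.7000 / 11 = 12.1545
UCL_MR = D₄·M̄R̄ = 3.267 × 12.1545 = 39.7089

39.709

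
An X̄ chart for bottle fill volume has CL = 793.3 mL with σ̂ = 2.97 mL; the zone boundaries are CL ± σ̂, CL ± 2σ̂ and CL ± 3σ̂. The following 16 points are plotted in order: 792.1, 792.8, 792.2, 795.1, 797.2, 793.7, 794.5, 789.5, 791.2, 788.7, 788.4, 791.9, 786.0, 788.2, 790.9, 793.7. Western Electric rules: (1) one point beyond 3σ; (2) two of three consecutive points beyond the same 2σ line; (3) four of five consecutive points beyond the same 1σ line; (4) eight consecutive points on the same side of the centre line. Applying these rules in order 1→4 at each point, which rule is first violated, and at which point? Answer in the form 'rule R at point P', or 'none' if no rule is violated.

rule 3 at point 14

Zone of each point (C = within 1σ̂, B = 1σ̂–2σ̂, A = 2σ̂–3σ̂, * = beyond 3σ̂; sign = side of CL): 1:-C, 2:-C, 3:-C, 4:+C, 5:+B, 6:+C, 7:+C, 8:-B, 9:-C, 10:-B, 11:-B, 12:-C, 13:-A, 14:-B, 15:-C, 16:+C
Rule 3 (four of five consecutive points beyond the same 1σ limit) is satisfied at point 14.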